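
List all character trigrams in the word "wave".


Word: "wave" (length 4)
Number of trigrams = 4 - 3 + 1 = 2
  Position 0: "wav"
  Position 1: "ave"
Trigrams = "wav", "ave"


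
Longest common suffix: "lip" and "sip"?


Word 1: "lip"
Word 2: "sip"
Comparing from end:
  Pos -1: 'p' == 'p'
  Pos -2: 'i' == 'i'
  Pos -3: 'l' != 's' (stop)
LCS = "ip" (length 2)


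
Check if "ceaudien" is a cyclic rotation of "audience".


Word: "audience", Candidate: "ceaudien"
Method: check if candidate is substring of word+word
"audienceaudience" contains "ceaudien"? Yes
Is rotation = Yes


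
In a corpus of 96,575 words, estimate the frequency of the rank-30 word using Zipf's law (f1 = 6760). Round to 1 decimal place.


Zipf's law: f(r) = f(1) / r
f(1) = 6760
f(30) = 6760 / 30
= 225.3 occurrences


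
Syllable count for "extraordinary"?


Word: "extraordinary"
Syllable breakdown: ex | traor | di | nar | y
Counting: 5 parts
= 5 syllables


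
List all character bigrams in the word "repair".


Word: "repair" (length 6)
Number of bigrams = 6 - 2 + 1 = 5
  Position 0: "re"
  Position 1: "ep"
  Position 2: "pa"
  Position 3: "ai"
  Position 4: "ir"
Bigrams = "re", "ep", "pa", "ai", "ir"


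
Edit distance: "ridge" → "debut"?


Word 1: "ridge" (length 5)
Word 2: "debut" (length 5)
One optimal edit sequence (insert/delete/substitute each cost 1):
  1. substitute 'r' -> 'd'  (+1)
  2. substitute 'i' -> 'e'  (+1)
  3. substitute 'd' -> 'b'  (+1)
  4. substitute 'g' -> 'u'  (+1)
  5. substitute 'e' -> 't'  (+1)
Total edit operations: 5
Edit distance = 5


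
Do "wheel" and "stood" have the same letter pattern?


Pattern of "wheel": [0, 1, 2, 2, 3]
Pattern of "stood": [0, 1, 2, 2, 3]
Patterns match
Same pattern = Yes


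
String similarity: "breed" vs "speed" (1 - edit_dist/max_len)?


Word 1: "breed" (length 5)
Word 2: "speed" (length 5)
One optimal edit sequence:
  1. substitute 'b' -> 's'  (+1)
  2. substitute 'r' -> 'p'  (+1)
  3. keep 'e'
  4. keep 'e'
  5. keep 'd'
Edit distance = 2
Max length = max(5, 5) = 5
Similarity = 1 - 2/5
= 0.6000


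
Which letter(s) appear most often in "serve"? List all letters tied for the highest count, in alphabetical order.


Word: "serve"
Letter counts:
  'e': 2
  'r': 1
  's': 1
  'v': 1
Maximum count = 2
Most frequent = 'e' (2 times each)


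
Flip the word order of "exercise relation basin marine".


Original: "exercise relation basin marine"
Words (1..n): exercise | relation | basin | marine
Reversed (n..1): marine | basin | relation | exercise
Result = "marine basin relation exercise"


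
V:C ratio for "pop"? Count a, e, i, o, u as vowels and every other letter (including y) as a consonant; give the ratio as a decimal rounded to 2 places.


Word: "pop"
Vowels (a,e,i,o,u): 1
Consonants: 2
Ratio = 1/2
= 0.50


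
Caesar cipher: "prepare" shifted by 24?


Word: "prepare"
Shift: 24
Each letter → (letter + shift) mod 26:
  'p' (15) + 24 = 13 → 'n'
  'r' (17) + 24 = 15 → 'p'
  'e' (4) + 24 = 2 → 'c'
  'p' (15) + 24 = 13 → 'n'
  'a' (0) + 24 = 24 → 'y'
  'r' (17) + 24 = 15 → 'p'
  'e' (4) + 24 = 2 → 'c'
Result = "npcnypc"


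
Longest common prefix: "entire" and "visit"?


Word 1: "entire"
Word 2: "visit"
Comparing from start:
  Pos 0: 'e' != 'v' (stop)
LCP = "" (length 0)


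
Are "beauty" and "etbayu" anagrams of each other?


Word 1: "beauty" → sorted: abetuy
Word 2: "etbayu" → sorted: abetuy
Same letters? abetuy == abetuy
Anagram = Yes


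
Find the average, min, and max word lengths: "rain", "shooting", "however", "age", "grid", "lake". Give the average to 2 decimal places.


Lengths: "rain"=4, "shooting"=8, "however"=7, "age"=3, "grid"=4, "lake"=4
Sum = 30, Count = 6
Average = 30/6 = 5.00
= avg=5.00, min=3, max=8


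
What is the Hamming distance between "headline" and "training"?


Comparing character by character (same length = 8):
  Pos 0: 'h' vs 't' !=
  Pos 1: 'e' vs 'r' !=
  Pos 2: 'a' vs 'a' =
  Pos 3: 'd' vs 'i' !=
  Pos 4: 'l' vs 'n' !=
  Pos 5: 'i' vs 'i' =
  Pos 6: 'n' vs 'n' =
  Pos 7: 'e' vs 'g' !=
Hamming distance = 5


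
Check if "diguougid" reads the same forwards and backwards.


Word: "diguougid"
Reversed: "diguougid"
Forward == Backward? diguougid == diguougid
Palindrome = Yes


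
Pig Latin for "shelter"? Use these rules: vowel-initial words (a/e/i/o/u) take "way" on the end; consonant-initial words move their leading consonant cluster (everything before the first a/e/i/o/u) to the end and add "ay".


Word: "shelter"
Starts with consonant(s) → move to end, add 'ay'
Consonant cluster: "sh"
Pig Latin = "eltershay"


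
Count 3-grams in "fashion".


Word: "fashion" (length 7)
Number of 3-grams = length - 3 + 1 = 7 - 3 + 1
= 5


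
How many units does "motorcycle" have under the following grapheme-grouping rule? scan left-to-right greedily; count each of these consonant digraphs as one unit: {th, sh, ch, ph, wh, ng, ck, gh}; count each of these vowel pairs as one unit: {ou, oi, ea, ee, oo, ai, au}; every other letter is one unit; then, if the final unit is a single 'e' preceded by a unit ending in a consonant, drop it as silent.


Word: "motorcycle" (10 letters)
Left-to-right scan:
  (1) 'm' (letter)
  (2) 'o' (letter)
  (3) 't' (letter)
  (4) 'o' (letter)
  (5) 'r' (letter)
  (6) 'c' (letter)
  (7) 'y' (letter)
  (8) 'c' (letter)
  (9) 'l' (letter)
  (10) 'e' (letter)
Units from scan: 10
Final unit is 'e' after a consonant -> drop as silent (-1)
Sound units = 9 units


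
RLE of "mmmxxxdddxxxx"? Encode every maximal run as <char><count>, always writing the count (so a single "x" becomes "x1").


String: "mmmxxxdddxxxx"
Scanning for consecutive runs:
  'm' x 3
  'x' x 3
  'd' x 3
  'x' x 4
RLE = "m3x3d3x4"


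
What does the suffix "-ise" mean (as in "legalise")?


Suffix: -ise
Example: legalise = legal + -ise
Meaning = to make


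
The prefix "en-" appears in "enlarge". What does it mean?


Prefix: en-
Example: enlarge (en- + large)
Meaning = cause to / put into


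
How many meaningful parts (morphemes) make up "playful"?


Word: "playful"
Morphemes: play / -ful
Each morpheme carries meaning
= 2 morphemes


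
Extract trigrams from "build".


Word: "build" (length 5)
Number of trigrams = 5 - 3 + 1 = 3
  Position 0: "bui"
  Position 1: "uil"
  Position 2: "ild"
Trigrams = "bui", "uil", "ild"


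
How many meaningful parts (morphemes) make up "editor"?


Word: "editor"
Morphemes: edit | -or
Each morpheme carries meaning
= 2 morphemes


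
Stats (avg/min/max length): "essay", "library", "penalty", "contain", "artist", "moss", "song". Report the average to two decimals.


Lengths: "essay"=5, "library"=7, "penalty"=7, "contain"=7, "artist"=6, "moss"=4, "song"=4
Sum = 40, Count = 7
Average = 40/7 = 5.71
= avg=5.71, min=4, max=7


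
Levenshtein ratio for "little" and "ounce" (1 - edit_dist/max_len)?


Word 1: "little" (length 6)
Word 2: "ounce" (length 5)
One optimal edit sequence:
  1. delete 'l'  (+1)
  2. substitute 'i' -> 'o'  (+1)
  3. substitute 't' -> 'u'  (+1)
  4. substitute 't' -> 'n'  (+1)
  5. substitute 'l' -> 'c'  (+1)
  6. keep 'e'
Edit distance = 5
Max length = max(6, 5) = 6
Similarity = 1 - 5/6
= 0.1667


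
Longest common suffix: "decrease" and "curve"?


Word 1: "decrease"
Word 2: "curve"
Comparing from end:
  Pos -1: 'e' == 'e'
  Pos -2: 's' != 'v' (stop)
LCS = "e" (length 1)


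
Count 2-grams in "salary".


Word: "salary" (length 6)
Number of 2-grams = length - 2 + 1 = 6 - 2 + 1
= 5


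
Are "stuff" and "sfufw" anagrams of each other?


Word 1: "stuff" → sorted: ffstu
Word 2: "sfufw" → sorted: ffsuw
Same letters? ffstu != ffsuw
Anagram = No


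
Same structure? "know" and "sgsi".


Pattern of "know": [0, 1, 2, 3]
Pattern of "sgsi": [0, 1, 0, 2]
Patterns do not match
Same pattern = No


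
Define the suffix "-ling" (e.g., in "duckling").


Suffix: -ling
Example: duckling (duck + -ling)
Meaning = small / young


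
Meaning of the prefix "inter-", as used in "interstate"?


Prefix: inter-
Example: interstate (inter- + state)
Meaning = between


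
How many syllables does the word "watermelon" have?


Word: "watermelon"
Syllable breakdown: wa | ter | mel | on
Counting: 4 parts
= 4 syllables


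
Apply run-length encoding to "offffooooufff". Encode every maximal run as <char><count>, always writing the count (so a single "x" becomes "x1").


String: "offffooooufff"
Scanning for consecutive runs:
  'o' x 1
  'f' x 4
  'o' x 4
  'u' x 1
  'f' x 3
RLE = "o1f4o4u1f3"


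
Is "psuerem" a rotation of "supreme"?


Word: "supreme", Candidate: "psuerem"
Method: check if candidate is substring of word+word
"supremesupreme" contains "psuerem"? No
Is rotation = No


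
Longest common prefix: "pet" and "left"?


Word 1: "pet"
Word 2: "left"
Comparing from start:
  Pos 0: 'p' != 'l' (stop)
LCP = "" (length 0)


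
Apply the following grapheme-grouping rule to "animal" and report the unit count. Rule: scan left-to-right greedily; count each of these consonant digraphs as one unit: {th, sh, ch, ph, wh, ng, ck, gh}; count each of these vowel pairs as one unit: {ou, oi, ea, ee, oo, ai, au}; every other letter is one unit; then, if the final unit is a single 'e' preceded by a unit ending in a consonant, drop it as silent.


Word: "animal" (6 letters)
Left-to-right scan:
  1. 'a' (letter)
  2. 'n' (letter)
  3. 'i' (letter)
  4. 'm' (letter)
  5. 'a' (letter)
  6. 'l' (letter)
Units from scan: 6
Sound units = 6 units


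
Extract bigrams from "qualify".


Word: "qualify" (length 7)
Number of bigrams = 7 - 2 + 1 = 6
  Position 0: "qu"
  Position 1: "ua"
  Position 2: "al"
  Position 3: "li"
  Position 4: "if"
  Position 5: "fy"
Bigrams = "qu", "ua", "al", "li", "if", "fy"


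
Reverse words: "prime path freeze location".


Original: "prime path freeze location"
Words (1..n): prime | path | freeze | location
Reversed (n..1): location | freeze | path | prime
Result = "location freeze path prime"


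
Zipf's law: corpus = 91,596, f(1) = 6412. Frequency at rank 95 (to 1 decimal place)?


Zipf's law: f(r) = f(1) / r
f(1) = 6412
f(95) = 6412 / 95
= 67.5 occurrences


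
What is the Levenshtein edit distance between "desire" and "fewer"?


Word 1: "desire" (length 6)
Word 2: "fewer" (length 5)
One optimal edit sequence (insert/delete/substitute each cost 1):
  1. substitute 'd' -> 'f'  (+1)
  2. keep 'e'
  3. substitute 's' -> 'w'  (+1)
  4. substitute 'i' -> 'e'  (+1)
  5. keep 'r'
  6. delete 'e'  (+1)
Total edit operations: 4
Edit distance = 4


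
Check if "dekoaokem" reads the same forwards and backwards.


Word: "dekoaokem"
Reversed: "mekoaoked"
Forward == Backward? dekoaokem != mekoaoked
Palindrome = No


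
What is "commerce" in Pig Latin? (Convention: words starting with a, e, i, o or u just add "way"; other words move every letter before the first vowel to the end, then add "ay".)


Word: "commerce"
Starts with consonant(s) → move to end, add 'ay'
Consonant cluster: "c"
Pig Latin = "ommercecay"


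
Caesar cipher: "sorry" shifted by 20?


Word: "sorry"
Shift: 20
Each letter → (letter + shift) mod 26:
  's' (18) + 20 = 12 → 'm'
  'o' (14) + 20 = 8 → 'i'
  'r' (17) + 20 = 11 → 'l'
  'r' (17) + 20 = 11 → 'l'
  'y' (24) + 20 = 18 → 's'
Result = "mills"


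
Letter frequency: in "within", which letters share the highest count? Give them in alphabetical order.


Word: "within"
Letter counts:
  'h': 1
  'i': 2
  'n': 1
  't': 1
  'w': 1
Maximum count = 2
Most frequent = 'i' (2 times each)


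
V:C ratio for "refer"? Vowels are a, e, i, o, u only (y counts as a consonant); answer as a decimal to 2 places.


Word: "refer"
Vowels (a,e,i,o,u): 2
Consonants: 3
Ratio = 2/3
= 0.67


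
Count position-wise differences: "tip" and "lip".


Comparing character by character (same length = 3):
  Pos 0: 't' vs 'l' !=
  Pos 1: 'i' vs 'i' =
  Pos 2: 'p' vs 'p' =
Hamming distance = 1


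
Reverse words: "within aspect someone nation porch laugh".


Original: "within aspect someone nation porch laugh"
Words (1..n): within | aspect | someone | nation | porch | laugh
Reversed (n..1): laugh | porch | nation | someone | aspect | within
Result = "laugh porch nation someone aspect within"


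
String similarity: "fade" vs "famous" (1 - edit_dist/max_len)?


Word 1: "fade" (length 4)
Word 2: "famous" (length 6)
One optimal edit sequence:
  1. keep 'f'
  2. keep 'a'
  3. insert 'm'  (+1)
  4. insert 'o'  (+1)
  5. substitute 'd' -> 'u'  (+1)
  6. substitute 'e' -> 's'  (+1)
Edit distance = 4
Max length = max(4, 6) = 6
Similarity = 1 - 4/6
= 0.3333


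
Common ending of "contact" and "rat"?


Word 1: "contact"
Word 2: "rat"
Comparing from end:
  Pos -1: 't' == 't'
  Pos -2: 'c' != 'a' (stop)
LCS = "t" (length 1)


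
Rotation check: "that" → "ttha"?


Word: "that", Candidate: "ttha"
Method: check if candidate is substring of word+word
"thatthat" contains "ttha"? Yes
Is rotation = Yes


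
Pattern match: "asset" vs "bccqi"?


Pattern of "asset": [0, 1, 1, 2, 3]
Pattern of "bccqi": [0, 1, 1, 2, 3]
Patterns match
Same pattern = Yes


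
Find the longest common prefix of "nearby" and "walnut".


Word 1: "nearby"
Word 2: "walnut"
Comparing from start:
  Pos 0: 'n' != 'w' (stop)
LCP = "" (length 0)


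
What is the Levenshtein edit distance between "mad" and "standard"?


Word 1: "mad" (length 3)
Word 2: "standard" (length 8)
One optimal edit sequence (insert/delete/substitute each cost 1):
  1. insert 's'  (+1)
  2. insert 't'  (+1)
  3. insert 'a'  (+1)
  4. insert 'n'  (+1)
  5. substitute 'm' -> 'd'  (+1)
  6. keep 'a'
  7. insert 'r'  (+1)
  8. keep 'd'
Total edit operations: 6
Edit distance = 6


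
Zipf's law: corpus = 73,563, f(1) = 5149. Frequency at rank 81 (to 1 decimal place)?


Zipf's law: f(r) = f(1) / r
f(1) = 5149
f(81) = 5149 / 81
= 63.6 occurrences


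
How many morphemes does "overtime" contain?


Word: "overtime"
Morphemes: over- | time
Each morpheme carries meaning
= 2 morphemes


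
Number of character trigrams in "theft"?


Word: "theft" (length 5)
Number of 3-grams = length - 3 + 1 = 5 - 3 + 1
= 3


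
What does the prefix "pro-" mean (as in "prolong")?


Prefix: pro-
Example: prolong (pro- + long)
Meaning = forward / in favor of


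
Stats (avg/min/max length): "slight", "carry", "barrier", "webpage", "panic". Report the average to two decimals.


Lengths: "slight"=6, "carry"=5, "barrier"=7, "webpage"=7, "panic"=5
Sum = 30, Count = 5
Average = 30/5 = 6.00
= avg=6.00, min=5, max=7


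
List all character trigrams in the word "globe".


Word: "globe" (length 5)
Number of trigrams = 5 - 3 + 1 = 3
  Position 0: "glo"
  Position 1: "lob"
  Position 2: "obe"
Trigrams = "glo", "lob", "obe"


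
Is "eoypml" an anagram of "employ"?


Word 1: "employ" → sorted: elmopy
Word 2: "eoypml" → sorted: elmopy
Same letters? elmopy == elmopy
Anagram = Yes


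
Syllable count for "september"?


Word: "september"
Syllable breakdown: sep | tem | ber
Counting: 3 parts
= 3 syllables


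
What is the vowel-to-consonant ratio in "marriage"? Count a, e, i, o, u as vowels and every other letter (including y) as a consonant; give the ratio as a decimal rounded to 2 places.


Word: "marriage"
Vowels (a,e,i,o,u): 4
Consonants: 4
Ratio = 4/4
= 1.00


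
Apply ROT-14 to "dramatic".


Word: "dramatic"
Shift: 14
Each letter → (letter + shift) mod 26:
  'd' (3) + 14 = 17 → 'r'
  'r' (17) + 14 = 5 → 'f'
  'a' (0) + 14 = 14 → 'o'
  'm' (12) + 14 = 0 → 'a'
  'a' (0) + 14 = 14 → 'o'
  't' (19) + 14 = 7 → 'h'
  'i' (8) + 14 = 22 → 'w'
  'c' (2) + 14 = 16 → 'q'
Result = "rfoaohwq"


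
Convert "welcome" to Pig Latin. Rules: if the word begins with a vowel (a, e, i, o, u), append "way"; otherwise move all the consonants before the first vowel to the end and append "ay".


Word: "welcome"
Starts with consonant(s) → move to end, add 'ay'
Consonant cluster: "w"
Pig Latin = "elcomeway"


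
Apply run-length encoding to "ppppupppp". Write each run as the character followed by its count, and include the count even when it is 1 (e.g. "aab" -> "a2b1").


String: "ppppupppp"
Scanning for consecutive runs:
  'p' x 4
  'u' x 1
  'p' x 4
RLE = "p4u1p4"


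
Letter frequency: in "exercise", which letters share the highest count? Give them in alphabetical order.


Word: "exercise"
Letter counts:
  'c': 1
  'e': 3
  'i': 1
  'r': 1
  's': 1
  'x': 1
Maximum count = 3
Most frequent = 'e' (3 times each)


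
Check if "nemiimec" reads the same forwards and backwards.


Word: "nemiimec"
Reversed: "cemiimen"
Forward == Backward? nemiimec != cemiimen
Palindrome = No


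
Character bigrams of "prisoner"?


Word: "prisoner" (length 8)
Number of bigrams = 8 - 2 + 1 = 7
  Position 0: "pr"
  Position 1: "ri"
  Position 2: "is"
  Position 3: "so"
  Position 4: "on"
  Position 5: "ne"
  Position 6: "er"
Bigrams = "pr", "ri", "is", "so", "on", "ne", "er"


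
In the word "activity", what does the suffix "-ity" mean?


Suffix: -ity
Example: activity = active + -ity, with a spelling change
Meaning = quality of


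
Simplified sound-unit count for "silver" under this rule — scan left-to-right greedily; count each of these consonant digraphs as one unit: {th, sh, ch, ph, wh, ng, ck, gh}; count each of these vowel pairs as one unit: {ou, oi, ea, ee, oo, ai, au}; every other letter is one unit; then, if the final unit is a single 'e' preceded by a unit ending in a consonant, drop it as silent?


Word: "silver" (6 letters)
Left-to-right scan:
  (1) 's' (letter)
  (2) 'i' (letter)
  (3) 'l' (letter)
  (4) 'v' (letter)
  (5) 'e' (letter)
  (6) 'r' (letter)
Units from scan: 6
Sound units = 6 units


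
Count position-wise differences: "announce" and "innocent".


Comparing character by character (same length = 8):
  Pos 0: 'a' vs 'i' !=
  Pos 1: 'n' vs 'n' =
  Pos 2: 'n' vs 'n' =
  Pos 3: 'o' vs 'o' =
  Pos 4: 'u' vs 'c' !=
  Pos 5: 'n' vs 'e' !=
  Pos 6: 'c' vs 'n' !=
  Pos 7: 'e' vs 't' !=
Hamming distance = 5


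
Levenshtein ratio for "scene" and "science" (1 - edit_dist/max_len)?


Word 1: "scene" (length 5)
Word 2: "science" (length 7)
One optimal edit sequence:
  1. keep 's'
  2. keep 'c'
  3. insert 'i'  (+1)
  4. keep 'e'
  5. keep 'n'
  6. insert 'c'  (+1)
  7. keep 'e'
Edit distance = 2
Max length = max(5, 7) = 7
Similarity = 1 - 2/7
= 0.7143


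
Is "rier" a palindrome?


Word: "rier"
Reversed: "reir"
Forward == Backward? rier != reir
Palindrome = No


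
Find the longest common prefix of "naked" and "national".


Word 1: "naked"
Word 2: "national"
Comparing from start:
  Pos 0: 'n' == 'n'
  Pos 1: 'a' == 'a'
  Pos 2: 'k' != 't' (stop)
LCP = "na" (length 2)


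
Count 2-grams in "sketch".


Word: "sketch" (length 6)
Number of 2-grams = length - 2 + 1 = 6 - 2 + 1
= 5


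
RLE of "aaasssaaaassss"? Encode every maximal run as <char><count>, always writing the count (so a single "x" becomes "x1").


String: "aaasssaaaassss"
Scanning for consecutive runs:
  'a' x 3
  's' x 3
  'a' x 4
  's' x 4
RLE = "a3s3a4s4"


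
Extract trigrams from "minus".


Word: "minus" (length 5)
Number of trigrams = 5 - 3 + 1 = 3
  Position 0: "min"
  Position 1: "inu"
  Position 2: "nus"
Trigrams = "min", "inu", "nus"


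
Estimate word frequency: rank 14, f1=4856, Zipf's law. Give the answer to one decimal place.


Zipf's law: f(r) = f(1) / r
f(1) = 4856
f(14) = 4856 / 14
= 346.9 occurrences


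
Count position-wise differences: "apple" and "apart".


Comparing character by character (same length = 5):
  Pos 0: 'a' vs 'a' =
  Pos 1: 'p' vs 'p' =
  Pos 2: 'p' vs 'a' !=
  Pos 3: 'l' vs 'r' !=
  Pos 4: 'e' vs 't' !=
Hamming distance = 3


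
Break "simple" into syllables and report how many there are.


Word: "simple"
Syllable breakdown: sim / ple
Counting: 2 parts
= 2 syllables


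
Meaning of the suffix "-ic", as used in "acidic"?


Suffix: -ic
Example: acidic (acid + -ic)
Meaning = relating to


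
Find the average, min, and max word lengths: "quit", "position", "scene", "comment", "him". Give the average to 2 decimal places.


Lengths: "quit"=4, "position"=8, "scene"=5, "comment"=7, "him"=3
Sum = 27, Count = 5
Average = 27/5 = 5.40
= avg=5.40, min=3, max=8


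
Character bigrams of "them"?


Word: "them" (length 4)
Number of bigrams = 4 - 2 + 1 = 3
  Position 0: "th"
  Position 1: "he"
  Position 2: "em"
Bigrams = "th", "he", "em"


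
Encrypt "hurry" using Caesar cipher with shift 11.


Word: "hurry"
Shift: 11
Each letter → (letter + shift) mod 26:
  'h' (7) + 11 = 18 → 's'
  'u' (20) + 11 = 5 → 'f'
  'r' (17) + 11 = 2 → 'c'
  'r' (17) + 11 = 2 → 'c'
  'y' (24) + 11 = 9 → 'j'
Result = "sfccj"


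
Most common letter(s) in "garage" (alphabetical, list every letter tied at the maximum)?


Word: "garage"
Letter counts:
  'a': 2
  'e': 1
  'g': 2
  'r': 1
Maximum count = 2
Most frequent = 'a', 'g' (2 times each)


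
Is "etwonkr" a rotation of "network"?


Word: "network", Candidate: "etwonkr"
Method: check if candidate is substring of word+word
"networknetwork" contains "etwonkr"? No
Is rotation = No


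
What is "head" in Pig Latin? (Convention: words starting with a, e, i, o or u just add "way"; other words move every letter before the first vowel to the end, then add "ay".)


Word: "head"
Starts with consonant(s) → move to end, add 'ay'
Consonant cluster: "h"
Pig Latin = "eadhay"


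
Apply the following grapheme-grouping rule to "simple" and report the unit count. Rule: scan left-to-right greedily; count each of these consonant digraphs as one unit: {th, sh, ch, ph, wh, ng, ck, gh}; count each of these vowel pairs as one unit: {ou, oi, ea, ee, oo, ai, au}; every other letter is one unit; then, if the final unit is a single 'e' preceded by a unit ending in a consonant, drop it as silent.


Word: "simple" (6 letters)
Left-to-right scan:
  [1] 's' (letter)
  [2] 'i' (letter)
  [3] 'm' (letter)
  [4] 'p' (letter)
  [5] 'l' (letter)
  [6] 'e' (letter)
Units from scan: 6
Final unit is 'e' after a consonant -> drop as silent (-1)
Sound units = 5 units


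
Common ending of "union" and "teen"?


Word 1: "union"
Word 2: "teen"
Comparing from end:
  Pos -1: 'n' == 'n'
  Pos -2: 'o' != 'e' (stop)
LCS = "n" (length 1)


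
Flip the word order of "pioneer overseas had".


Original: "pioneer overseas had"
Words (1..n): pioneer | overseas | had
Reversed (n..1): had | overseas | pioneer
Result = "had overseas pioneer"


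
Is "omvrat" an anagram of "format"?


Word 1: "format" → sorted: afmort
Word 2: "omvrat" → sorted: amortv
Same letters? afmort != amortv
Anagram = No


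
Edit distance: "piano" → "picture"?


Word 1: "piano" (length 5)
Word 2: "picture" (length 7)
One optimal edit sequence (insert/delete/substitute each cost 1):
  1. keep 'p'
  2. keep 'i'
  3. insert 'c'  (+1)
  4. insert 't'  (+1)
  5. substitute 'a' -> 'u'  (+1)
  6. substitute 'n' -> 'r'  (+1)
  7. substitute 'o' -> 'e'  (+1)
Total edit operations: 5
Edit distance = 5


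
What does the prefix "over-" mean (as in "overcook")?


Prefix: over-
Example: overcook (over- + cook)
Meaning = excessive


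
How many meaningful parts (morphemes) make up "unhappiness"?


Word: "unhappiness"
Morphemes: un- | happi | -ness
Each morpheme carries meaning
= 3 morphemes


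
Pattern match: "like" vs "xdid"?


Pattern of "like": [0, 1, 2, 3]
Pattern of "xdid": [0, 1, 2, 1]
Patterns do not match
Same pattern = No


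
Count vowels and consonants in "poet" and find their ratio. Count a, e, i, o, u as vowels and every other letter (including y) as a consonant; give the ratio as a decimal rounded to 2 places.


Word: "poet"
Vowels (a,e,i,o,u): 2
Consonants: 2
Ratio = 2/2
= 1.00


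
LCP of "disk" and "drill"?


Word 1: "disk"
Word 2: "drill"
Comparing from start:
  Pos 0: 'd' == 'd'
  Pos 1: 'i' != 'r' (stop)
LCP = "d" (length 1)


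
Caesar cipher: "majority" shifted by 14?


Word: "majority"
Shift: 14
Each letter → (letter + shift) mod 26:
  'm' (12) + 14 = 0 → 'a'
  'a' (0) + 14 = 14 → 'o'
  'j' (9) + 14 = 23 → 'x'
  'o' (14) + 14 = 2 → 'c'
  'r' (17) + 14 = 5 → 'f'
  'i' (8) + 14 = 22 → 'w'
  't' (19) + 14 = 7 → 'h'
  'y' (24) + 14 = 12 → 'm'
Result = "aoxcfwhm"


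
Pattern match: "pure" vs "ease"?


Pattern of "pure": [0, 1, 2, 3]
Pattern of "ease": [0, 1, 2, 0]
Patterns do not match
Same pattern = No


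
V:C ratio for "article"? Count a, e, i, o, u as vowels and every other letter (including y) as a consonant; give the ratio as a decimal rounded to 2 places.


Word: "article"
Vowels (a,e,i,o,u): 3
Consonants: 4
Ratio = 3/4
= 0.75


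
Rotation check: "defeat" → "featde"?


Word: "defeat", Candidate: "featde"
Method: check if candidate is substring of word+word
"defeatdefeat" contains "featde"? Yes
Is rotation = Yes


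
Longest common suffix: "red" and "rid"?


Word 1: "red"
Word 2: "rid"
Comparing from end:
  Pos -1: 'd' == 'd'
  Pos -2: 'e' != 'i' (stop)
LCS = "d" (length 1)


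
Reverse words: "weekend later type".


Original: "weekend later type"
Words (1..n): weekend | later | type
Reversed (n..1): type | later | weekend
Result = "type later weekend"


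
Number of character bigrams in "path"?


Word: "path" (length 4)
Number of 2-grams = length - 2 + 1 = 4 - 2 + 1
= 3


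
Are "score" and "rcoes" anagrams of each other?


Word 1: "score" → sorted: ceors
Word 2: "rcoes" → sorted: ceors
Same letters? ceors == ceors
Anagram = Yes


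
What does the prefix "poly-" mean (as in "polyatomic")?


Prefix: poly-
Example: polyatomic (poly- + atomic)
Meaning = many


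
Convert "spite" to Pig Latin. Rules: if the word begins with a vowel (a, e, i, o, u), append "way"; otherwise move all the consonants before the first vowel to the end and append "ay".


Word: "spite"
Starts with consonant(s) → move to end, add 'ay'
Consonant cluster: "sp"
Pig Latin = "itespay"


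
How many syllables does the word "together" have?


Word: "together"
Syllable breakdown: to / geth / er
Counting: 3 parts
= 3 syllables


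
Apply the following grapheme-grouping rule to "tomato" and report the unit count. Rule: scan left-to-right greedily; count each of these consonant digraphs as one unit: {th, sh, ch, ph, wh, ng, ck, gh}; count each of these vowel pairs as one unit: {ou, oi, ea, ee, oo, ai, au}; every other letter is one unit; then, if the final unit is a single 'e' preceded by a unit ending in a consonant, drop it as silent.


Word: "tomato" (6 letters)
Left-to-right scan:
  [1] 't' (letter)
  [2] 'o' (letter)
  [3] 'm' (letter)
  [4] 'a' (letter)
  [5] 't' (letter)
  [6] 'o' (letter)
Units from scan: 6
Sound units = 6 units


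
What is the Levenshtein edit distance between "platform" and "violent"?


Word 1: "platform" (length 8)
Word 2: "violent" (length 7)
One optimal edit sequence (insert/delete/substitute each cost 1):
  1. delete 'p'  (+1)
  2. substitute 'l' -> 'v'  (+1)
  3. substitute 'a' -> 'i'  (+1)
  4. substitute 't' -> 'o'  (+1)
  5. substitute 'f' -> 'l'  (+1)
  6. substitute 'o' -> 'e'  (+1)
  7. substitute 'r' -> 'n'  (+1)
  8. substitute 'm' -> 't'  (+1)
Total edit operations: 8
Edit distance = 8


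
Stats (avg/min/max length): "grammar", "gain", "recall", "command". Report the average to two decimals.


Lengths: "grammar"=7, "gain"=4, "recall"=6, "command"=7
Sum = 24, Count = 4
Average = 24/4 = 6.00
= avg=6.00, min=4, max=7


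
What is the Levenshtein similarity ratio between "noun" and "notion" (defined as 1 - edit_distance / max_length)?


Word 1: "noun" (length 4)
Word 2: "notion" (length 6)
One optimal edit sequence:
  1. keep 'n'
  2. keep 'o'
  3. insert 't'  (+1)
  4. insert 'i'  (+1)
  5. substitute 'u' -> 'o'  (+1)
  6. keep 'n'
Edit distance = 3
Max length = max(4, 6) = 6
Similarity = 1 - 3/6
= 0.5000


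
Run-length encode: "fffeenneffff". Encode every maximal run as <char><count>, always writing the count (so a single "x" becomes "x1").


String: "fffeenneffff"
Scanning for consecutive runs:
  'f' x 3
  'e' x 2
  'n' x 2
  'e' x 1
  'f' x 4
RLE = "f3e2n2e1f4"


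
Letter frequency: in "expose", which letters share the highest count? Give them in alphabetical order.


Word: "expose"
Letter counts:
  'e': 2
  'o': 1
  'p': 1
  's': 1
  'x': 1
Maximum count = 2
Most frequent = 'e' (2 times each)


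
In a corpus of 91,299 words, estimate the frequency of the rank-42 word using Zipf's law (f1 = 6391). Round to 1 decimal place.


Zipf's law: f(r) = f(1) / r
f(1) = 6391
f(42) = 6391 / 42
= 152.2 occurrences


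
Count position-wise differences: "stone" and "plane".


Comparing character by character (same length = 5):
  Pos 0: 's' vs 'p' !=
  Pos 1: 't' vs 'l' !=
  Pos 2: 'o' vs 'a' !=
  Pos 3: 'n' vs 'n' =
  Pos 4: 'e' vs 'e' =
Hamming distance = 3


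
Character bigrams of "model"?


Word: "model" (length 5)
Number of bigrams = 5 - 2 + 1 = 4
  Position 0: "mo"
  Position 1: "od"
  Position 2: "de"
  Position 3: "el"
Bigrams = "mo", "od", "de", "el"


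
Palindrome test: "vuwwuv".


Word: "vuwwuv"
Reversed: "vuwwuv"
Forward == Backward? vuwwuv == vuwwuv
Palindrome = Yes


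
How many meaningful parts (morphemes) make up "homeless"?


Word: "homeless"
Morphemes: home / -less
Each morpheme carries meaning
= 2 morphemes


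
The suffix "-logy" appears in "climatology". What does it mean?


Suffix: -logy
Example: climatology = climate + -logy, with a spelling change
Meaning = study of


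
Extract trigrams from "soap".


Word: "soap" (length 4)
Number of trigrams = 4 - 3 + 1 = 2
  Position 0: "soa"
  Position 1: "oap"
Trigrams = "soa", "oap"


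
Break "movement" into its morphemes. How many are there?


Word: "movement"
Morphemes: move / -ment
Each morpheme carries meaning
= 2 morphemes


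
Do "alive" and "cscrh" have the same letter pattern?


Pattern of "alive": [0, 1, 2, 3, 4]
Pattern of "cscrh": [0, 1, 0, 2, 3]
Patterns do not match
Same pattern = No


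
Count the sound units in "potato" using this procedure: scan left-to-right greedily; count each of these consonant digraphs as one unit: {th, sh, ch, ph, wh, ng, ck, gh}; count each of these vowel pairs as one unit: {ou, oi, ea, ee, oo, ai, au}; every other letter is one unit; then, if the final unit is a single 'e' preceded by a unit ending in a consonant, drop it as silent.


Word: "potato" (6 letters)
Left-to-right scan:
  [1] 'p' (letter)
  [2] 'o' (letter)
  [3] 't' (letter)
  [4] 'a' (letter)
  [5] 't' (letter)
  [6] 'o' (letter)
Units from scan: 6
Sound units = 6 units


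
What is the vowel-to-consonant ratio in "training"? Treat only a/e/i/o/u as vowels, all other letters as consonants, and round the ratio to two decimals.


Word: "training"
Vowels (a,e,i,o,u): 3
Consonants: 5
Ratio = 3/5
= 0.60


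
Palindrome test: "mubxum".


Word: "mubxum"
Reversed: "muxbum"
Forward == Backward? mubxum != muxbum
Palindrome = No


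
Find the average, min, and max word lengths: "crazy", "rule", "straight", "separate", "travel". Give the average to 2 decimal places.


Lengths: "crazy"=5, "rule"=4, "straight"=8, "separate"=8, "travel"=6
Sum = 31, Count = 5
Average = 31/5 = 6.20
= avg=6.20, min=4, max=8


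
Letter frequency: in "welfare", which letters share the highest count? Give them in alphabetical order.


Word: "welfare"
Letter counts:
  'a': 1
  'e': 2
  'f': 1
  'l': 1
  'r': 1
  'w': 1
Maximum count = 2
Most frequent = 'e' (2 times each)


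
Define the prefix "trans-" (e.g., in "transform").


Prefix: trans-
As in: transform -> trans- + form
Meaning = across


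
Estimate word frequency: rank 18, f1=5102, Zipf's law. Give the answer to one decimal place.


Zipf's law: f(r) = f(1) / r
f(1) = 5102
f(18) = 5102 / 18
= 283.4 occurrences


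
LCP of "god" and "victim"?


Word 1: "god"
Word 2: "victim"
Comparing from start:
  Pos 0: 'g' != 'v' (stop)
LCP = "" (length 0)


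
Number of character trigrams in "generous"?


Word: "generous" (length 8)
Number of 3-grams = length - 3 + 1 = 8 - 3 + 1
= 6


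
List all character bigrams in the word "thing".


Word: "thing" (length 5)
Number of bigrams = 5 - 2 + 1 = 4
  Position 0: "th"
  Position 1: "hi"
  Position 2: "in"
  Position 3: "ng"
Bigrams = "th", "hi", "in", "ng"


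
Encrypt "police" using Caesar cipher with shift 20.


Word: "police"
Shift: 20
Each letter → (letter + shift) mod 26:
  'p' (15) + 20 = 9 → 'j'
  'o' (14) + 20 = 8 → 'i'
  'l' (11) + 20 = 5 → 'f'
  'i' (8) + 20 = 2 → 'c'
  'c' (2) + 20 = 22 → 'w'
  'e' (4) + 20 = 24 → 'y'
Result = "jifcwy"


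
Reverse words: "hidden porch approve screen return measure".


Original: "hidden porch approve screen return measure"
Words (1..n): hidden | porch | approve | screen | return | measure
Reversed (n..1): measure | return | screen | approve | porch | hidden
Result = "measure return screen approve porch hidden"


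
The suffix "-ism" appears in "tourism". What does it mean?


Suffix: -ism
Example: tourism = tour + -ism
Meaning = belief / practice


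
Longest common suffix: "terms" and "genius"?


Word 1: "terms"
Word 2: "genius"
Comparing from end:
  Pos -1: 's' == 's'
  Pos -2: 'm' != 'u' (stop)
LCS = "s" (length 1)


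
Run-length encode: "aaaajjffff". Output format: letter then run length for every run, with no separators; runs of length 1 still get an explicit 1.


String: "aaaajjffff"
Scanning for consecutive runs:
  'a' x 4
  'j' x 2
  'f' x 4
RLE = "a4j2f4"


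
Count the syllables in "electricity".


Word: "electricity"
Syllable breakdown: e | lec | tric | i | ty
Counting: 5 parts
= 5 syllables


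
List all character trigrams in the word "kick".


Word: "kick" (length 4)
Number of trigrams = 4 - 3 + 1 = 2
  Position 0: "kic"
  Position 1: "ick"
Trigrams = "kic", "ick"


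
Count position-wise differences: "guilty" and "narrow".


Comparing character by character (same length = 6):
  Pos 0: 'g' vs 'n' !=
  Pos 1: 'u' vs 'a' !=
  Pos 2: 'i' vs 'r' !=
  Pos 3: 'l' vs 'r' !=
  Pos 4: 't' vs 'o' !=
  Pos 5: 'y' vs 'w' !=
Hamming distance = 6


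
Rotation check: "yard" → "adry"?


Word: "yard", Candidate: "adry"
Method: check if candidate is substring of word+word
"yardyard" contains "adry"? No
Is rotation = No


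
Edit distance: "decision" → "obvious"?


Word 1: "decision" (length 8)
Word 2: "obvious" (length 7)
One optimal edit sequence (insert/delete/substitute each cost 1):
  1. substitute 'd' -> 'o'  (+1)
  2. substitute 'e' -> 'b'  (+1)
  3. substitute 'c' -> 'v'  (+1)
  4. keep 'i'
  5. delete 's'  (+1)
  6. substitute 'i' -> 'o'  (+1)
  7. substitute 'o' -> 'u'  (+1)
  8. substitute 'n' -> 's'  (+1)
Total edit operations: 7
Edit distance = 7


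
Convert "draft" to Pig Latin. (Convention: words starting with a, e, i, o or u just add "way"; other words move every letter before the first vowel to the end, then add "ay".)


Word: "draft"
Starts with consonant(s) → move to end, add 'ay'
Consonant cluster: "dr"
Pig Latin = "aftdray"


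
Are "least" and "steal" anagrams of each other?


Word 1: "least" → sorted: aelst
Word 2: "steal" → sorted: aelst
Same letters? aelst == aelst
Anagram = Yes


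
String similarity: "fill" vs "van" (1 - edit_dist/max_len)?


Word 1: "fill" (length 4)
Word 2: "van" (length 3)
One optimal edit sequence:
  1. delete 'f'  (+1)
  2. substitute 'i' -> 'v'  (+1)
  3. substitute 'l' -> 'a'  (+1)
  4. substitute 'l' -> 'n'  (+1)
Edit distance = 4
Max length = max(4, 3) = 4
Similarity = 1 - 4/4
= 0.0000


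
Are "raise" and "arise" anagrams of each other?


Word 1: "raise" → sorted: aeirs
Word 2: "arise" → sorted: aeirs
Same letters? aeirs == aeirs
Anagram = Yes


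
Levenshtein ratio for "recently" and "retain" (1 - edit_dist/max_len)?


Word 1: "recently" (length 8)
Word 2: "retain" (length 6)
One optimal edit sequence:
  1. keep 'r'
  2. delete 'e'  (+1)
  3. delete 'c'  (+1)
  4. keep 'e'
  5. substitute 'n' -> 't'  (+1)
  6. substitute 't' -> 'a'  (+1)
  7. substitute 'l' -> 'i'  (+1)
  8. substitute 'y' -> 'n'  (+1)
Edit distance = 6
Max length = max(8, 6) = 8
Similarity = 1 - 6/8
= 0.2500


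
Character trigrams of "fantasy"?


Word: "fantasy" (length 7)
Number of trigrams = 7 - 3 + 1 = 5
  Position 0: "fan"
  Position 1: "ant"
  Position 2: "nta"
  Position 3: "tas"
  Position 4: "asy"
Trigrams = "fan", "ant", "nta", "tas", "asy"


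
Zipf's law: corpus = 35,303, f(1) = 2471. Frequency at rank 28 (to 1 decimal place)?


Zipf's law: f(r) = f(1) / r
f(1) = 2471
f(28) = 2471 / 28
= 88.3 occurrences


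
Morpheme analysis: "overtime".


Word: "overtime"
Morphemes: over- / time
Each morpheme carries meaning
= 2 morphemes


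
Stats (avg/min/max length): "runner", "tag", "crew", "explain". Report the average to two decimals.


Lengths: "runner"=6, "tag"=3, "crew"=4, "explain"=7
Sum = 20, Count = 4
Average = 20/4 = 5.00
= avg=5.00, min=3, max=7


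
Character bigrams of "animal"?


Word: "animal" (length 6)
Number of bigrams = 6 - 2 + 1 = 5
  Position 0: "an"
  Position 1: "ni"
  Position 2: "im"
  Position 3: "ma"
  Position 4: "al"
Bigrams = "an", "ni", "im", "ma", "al"


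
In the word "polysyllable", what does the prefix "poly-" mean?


Prefix: poly-
Example: polysyllable = poly- + syllable
Meaning = many


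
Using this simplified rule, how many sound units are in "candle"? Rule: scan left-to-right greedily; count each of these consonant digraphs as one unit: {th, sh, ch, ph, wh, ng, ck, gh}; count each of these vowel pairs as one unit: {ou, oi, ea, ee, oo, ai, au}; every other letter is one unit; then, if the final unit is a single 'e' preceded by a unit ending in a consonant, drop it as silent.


Word: "candle" (6 letters)
Left-to-right scan:
  1. 'c' (letter)
  2. 'a' (letter)
  3. 'n' (letter)
  4. 'd' (letter)
  5. 'l' (letter)
  6. 'e' (letter)
Units from scan: 6
Final unit is 'e' after a consonant -> drop as silent (-1)
Sound units = 5 units


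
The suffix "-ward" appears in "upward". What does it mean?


Suffix: -ward
As in: upward -> up + -ward
Meaning = in the direction of


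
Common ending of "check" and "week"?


Word 1: "check"
Word 2: "week"
Comparing from end:
  Pos -1: 'k' == 'k'
  Pos -2: 'c' != 'e' (stop)
LCS = "k" (length 1)


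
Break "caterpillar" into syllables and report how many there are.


Word: "caterpillar"
Syllable breakdown: cat-er-pil-lar
Counting: 4 parts
= 4 syllables


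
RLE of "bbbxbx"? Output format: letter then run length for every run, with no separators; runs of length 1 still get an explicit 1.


String: "bbbxbx"
Scanning for consecutive runs:
  'b' x 3
  'x' x 1
  'b' x 1
  'x' x 1
RLE = "b3x1b1x1"


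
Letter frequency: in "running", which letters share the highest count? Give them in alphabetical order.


Word: "running"
Letter counts:
  'g': 1
  'i': 1
  'n': 3
  'r': 1
  'u': 1
Maximum count = 3
Most frequent = 'n' (3 times each)


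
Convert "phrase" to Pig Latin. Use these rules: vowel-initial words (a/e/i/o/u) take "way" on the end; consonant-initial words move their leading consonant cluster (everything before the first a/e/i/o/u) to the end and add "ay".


Word: "phrase"
Starts with consonant(s) → move to end, add 'ay'
Consonant cluster: "phr"
Pig Latin = "asephray"


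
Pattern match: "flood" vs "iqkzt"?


Pattern of "flood": [0, 1, 2, 2, 3]
Pattern of "iqkzt": [0, 1, 2, 3, 4]
Patterns do not match
Same pattern = No
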